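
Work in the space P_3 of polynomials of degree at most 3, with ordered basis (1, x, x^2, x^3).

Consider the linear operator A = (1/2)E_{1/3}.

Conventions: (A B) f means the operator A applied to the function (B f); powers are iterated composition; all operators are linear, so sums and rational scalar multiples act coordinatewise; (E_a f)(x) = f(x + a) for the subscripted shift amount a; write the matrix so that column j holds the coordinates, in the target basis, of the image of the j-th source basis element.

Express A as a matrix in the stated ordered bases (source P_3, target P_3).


the matrix is [[1/2, 1/6, 1/18, 1/54]; [0, 1/2, 1/3, 1/6]; [0, 0, 1/2, 1/2]; [0, 0, 0, 1/2]] (rows listed top to bottom)

image of 1: 1/2
image of x: (1/2)x + 1/6
image of x^2: (1/2)x^2 + (1/3)x + 1/18
image of x^3: (1/2)x^3 + (1/2)x^2 + (1/6)x + 1/54
each image's coordinates form column j of the matrix


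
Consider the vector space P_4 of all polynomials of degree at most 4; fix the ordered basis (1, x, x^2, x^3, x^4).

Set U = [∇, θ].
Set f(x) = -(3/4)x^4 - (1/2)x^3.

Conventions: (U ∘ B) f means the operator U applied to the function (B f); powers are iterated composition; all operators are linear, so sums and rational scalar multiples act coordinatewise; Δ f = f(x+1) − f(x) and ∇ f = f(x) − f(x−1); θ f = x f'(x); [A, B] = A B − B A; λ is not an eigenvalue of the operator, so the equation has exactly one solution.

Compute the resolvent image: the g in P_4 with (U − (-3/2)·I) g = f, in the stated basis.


the result is g(x) = -(1/2)x^4 + x^3 - 6x^2 + 16x - 22

write g with unknown coordinates in the stated basis and equate coefficients in (U − (-3/2)·I) g = f
solving from the highest basis element down gives g = -(1/2)x^4 + x^3 - 6x^2 + 16x - 22
check: U g = -2x^3 + 9x^2 - 24x + 33
so U g − (-3/2)·g = -(3/4)x^4 - (1/2)x^3 = f ✓


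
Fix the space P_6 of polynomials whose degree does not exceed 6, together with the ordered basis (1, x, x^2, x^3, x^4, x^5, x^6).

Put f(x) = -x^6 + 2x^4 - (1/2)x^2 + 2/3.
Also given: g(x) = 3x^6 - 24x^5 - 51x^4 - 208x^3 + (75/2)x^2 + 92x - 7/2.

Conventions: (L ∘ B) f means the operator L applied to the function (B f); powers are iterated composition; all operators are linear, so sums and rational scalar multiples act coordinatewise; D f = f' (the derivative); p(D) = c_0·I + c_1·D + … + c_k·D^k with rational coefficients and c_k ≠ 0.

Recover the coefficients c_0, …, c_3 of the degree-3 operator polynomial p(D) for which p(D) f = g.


D^0 f = -x^6 + 2x^4 - (1/2)x^2 + 2/3
D^1 f = -6x^5 + 8x^3 - x
D^2 f = -30x^4 + 24x^2 - 1
D^3 f = -120x^3 + 48x
matching coefficients of g against c_0 f + c_1 Df + … from the top degree down determines the c_i
solution: c_0 = -3, c_1 = 4, c_2 = 3/2, c_3 = 2

p(D) = -3·I + 4·D + (3/2)·D^2 + 2·D^3, i.e. c_0 = -3, c_1 = 4, c_2 = 3/2, c_3 = 2


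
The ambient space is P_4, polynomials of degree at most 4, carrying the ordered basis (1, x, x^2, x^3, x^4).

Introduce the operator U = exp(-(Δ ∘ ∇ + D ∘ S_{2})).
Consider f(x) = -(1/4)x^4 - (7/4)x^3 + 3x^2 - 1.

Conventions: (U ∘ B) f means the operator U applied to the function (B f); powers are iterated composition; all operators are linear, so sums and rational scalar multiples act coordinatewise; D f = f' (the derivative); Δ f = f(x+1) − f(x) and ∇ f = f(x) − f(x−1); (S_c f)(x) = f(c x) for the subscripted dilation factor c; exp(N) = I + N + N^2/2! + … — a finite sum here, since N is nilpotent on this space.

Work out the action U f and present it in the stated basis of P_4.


order-1 term: 16x^3 + 45x^2 - (27/2)x - 11/2
order-2 term: -192x^2 - 228x - 63/2
order-3 term: 512x + 280
order-4 term: -256
the series for exp(-(Δ ∘ ∇ + D ∘ S_{2})) f terminates at order 4
exp(-(Δ ∘ ∇ + D ∘ S_{2})) f = -(1/4)x^4 + (57/4)x^3 - 144x^2 + (541/2)x - 14

g(x) = -(1/4)x^4 + (57/4)x^3 - 144x^2 + (541/2)x - 14


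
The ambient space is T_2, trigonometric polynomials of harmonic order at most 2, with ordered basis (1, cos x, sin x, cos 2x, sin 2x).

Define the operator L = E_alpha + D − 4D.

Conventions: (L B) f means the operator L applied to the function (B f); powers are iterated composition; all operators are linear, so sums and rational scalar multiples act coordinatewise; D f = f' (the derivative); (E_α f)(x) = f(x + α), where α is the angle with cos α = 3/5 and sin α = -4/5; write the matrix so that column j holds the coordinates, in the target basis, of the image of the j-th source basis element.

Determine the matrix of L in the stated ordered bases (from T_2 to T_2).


the matrix is [[1, 0, 0, 0, 0]; [0, 3/5, -19/5, 0, 0]; [0, 19/5, 3/5, 0, 0]; [0, 0, 0, -7/25, -174/25]; [0, 0, 0, 174/25, -7/25]] (rows listed top to bottom)

image of 1: 1
image of cos x: (3/5)cos x + (19/5)sin x
image of sin x: -(19/5)cos x + (3/5)sin x
image of cos 2x: -(7/25)cos 2x + (174/25)sin 2x
image of sin 2x: -(174/25)cos 2x - (7/25)sin 2x
each image's coordinates form column j of the matrix


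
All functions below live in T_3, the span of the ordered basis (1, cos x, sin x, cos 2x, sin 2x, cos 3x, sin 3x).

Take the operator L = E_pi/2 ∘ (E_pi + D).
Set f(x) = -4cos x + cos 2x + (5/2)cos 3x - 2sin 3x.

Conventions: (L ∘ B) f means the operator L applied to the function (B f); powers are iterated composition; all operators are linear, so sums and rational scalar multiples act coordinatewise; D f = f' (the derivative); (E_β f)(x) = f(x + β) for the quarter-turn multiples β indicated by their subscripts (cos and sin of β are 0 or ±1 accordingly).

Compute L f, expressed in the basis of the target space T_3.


g(x) = 4cos x - 4sin x - cos 2x + 2sin 2x + (11/2)cos 3x - (17/2)sin 3x

E_pi f = 4cos x + cos 2x - (5/2)cos 3x + 2sin 3x
D f = 4sin x - 2sin 2x - 6cos 3x - (15/2)sin 3x
(E_pi + D) f = 4cos x + 4sin x + cos 2x - 2sin 2x - (17/2)cos 3x - (11/2)sin 3x
E_pi/2 (E_pi + D) f = 4cos x - 4sin x - cos 2x + 2sin 2x + (11/2)cos 3x - (17/2)sin 3x


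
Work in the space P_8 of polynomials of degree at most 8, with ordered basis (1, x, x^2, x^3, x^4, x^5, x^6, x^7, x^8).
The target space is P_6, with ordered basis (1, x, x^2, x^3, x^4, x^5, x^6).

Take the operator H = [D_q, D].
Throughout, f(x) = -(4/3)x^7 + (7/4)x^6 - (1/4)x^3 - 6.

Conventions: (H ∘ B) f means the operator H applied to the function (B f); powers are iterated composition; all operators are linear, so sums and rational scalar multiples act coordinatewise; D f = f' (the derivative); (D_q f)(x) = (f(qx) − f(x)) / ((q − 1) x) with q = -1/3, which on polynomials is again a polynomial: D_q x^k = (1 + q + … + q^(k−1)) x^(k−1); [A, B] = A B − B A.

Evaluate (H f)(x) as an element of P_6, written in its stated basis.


the result is g(x) = -(80/81)x^5 + (329/243)x^4 - (1/9)x

D f = -(28/3)x^6 + (21/2)x^5 - (3/4)x^2
D_q D f = -(5096/729)x^5 + (427/54)x^4 - (1/2)x
D_q f = -(2188/2187)x^6 + (637/486)x^5 - (7/36)x^2
D D_q f = -(4376/729)x^5 + (3185/486)x^4 - (7/18)x
[D_q, D] f = -(80/81)x^5 + (329/243)x^4 - (1/9)x


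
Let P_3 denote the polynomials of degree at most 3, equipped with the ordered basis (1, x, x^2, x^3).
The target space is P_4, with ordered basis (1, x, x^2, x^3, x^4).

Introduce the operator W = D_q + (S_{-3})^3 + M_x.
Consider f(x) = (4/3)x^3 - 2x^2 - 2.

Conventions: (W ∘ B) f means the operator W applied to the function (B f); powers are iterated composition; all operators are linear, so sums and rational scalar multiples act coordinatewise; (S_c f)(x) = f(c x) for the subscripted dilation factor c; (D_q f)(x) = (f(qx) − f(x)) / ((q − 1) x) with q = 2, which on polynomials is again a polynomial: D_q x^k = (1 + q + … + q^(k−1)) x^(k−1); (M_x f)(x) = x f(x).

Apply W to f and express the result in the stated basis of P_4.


g(x) = (4/3)x^4 - 26246x^3 - (4346/3)x^2 - 8x - 2

D_q f = (28/3)x^2 - 6x
S_{-3} f = -36x^3 - 18x^2 - 2
S_{-3} S_{-3} f = 972x^3 - 162x^2 - 2
S_{-3} S_{-3} S_{-3} f = -26244x^3 - 1458x^2 - 2
M_x f = (4/3)x^4 - 2x^3 - 2x
(D_q + (S_{-3})^3 + M_x) f = (4/3)x^4 - 26246x^3 - (4346/3)x^2 - 8x - 2


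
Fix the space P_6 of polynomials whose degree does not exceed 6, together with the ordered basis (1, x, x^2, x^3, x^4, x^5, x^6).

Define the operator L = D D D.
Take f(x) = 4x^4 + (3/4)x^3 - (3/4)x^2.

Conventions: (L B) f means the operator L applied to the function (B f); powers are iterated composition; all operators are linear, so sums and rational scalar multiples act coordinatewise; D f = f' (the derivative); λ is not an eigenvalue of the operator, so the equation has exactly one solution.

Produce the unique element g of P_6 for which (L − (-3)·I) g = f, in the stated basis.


g(x) = (4/3)x^4 + (1/4)x^3 - (1/4)x^2 - (32/3)x - 1/2

write g with unknown coordinates in the stated basis and equate coefficients in (L − (-3)·I) g = f
solving from the highest basis element down gives g = (4/3)x^4 + (1/4)x^3 - (1/4)x^2 - (32/3)x - 1/2
check: L g = 32x + 3/2
so L g − (-3)·g = 4x^4 + (3/4)x^3 - (3/4)x^2 = f ✓


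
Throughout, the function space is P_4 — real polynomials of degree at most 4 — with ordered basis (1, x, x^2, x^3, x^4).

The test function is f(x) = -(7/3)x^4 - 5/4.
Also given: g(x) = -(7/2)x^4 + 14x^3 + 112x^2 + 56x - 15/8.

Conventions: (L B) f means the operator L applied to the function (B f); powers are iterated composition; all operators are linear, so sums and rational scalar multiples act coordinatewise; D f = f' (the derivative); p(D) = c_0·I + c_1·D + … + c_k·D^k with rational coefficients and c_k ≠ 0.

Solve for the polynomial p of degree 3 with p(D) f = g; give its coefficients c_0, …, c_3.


D^0 f = -(7/3)x^4 - 5/4
D^1 f = -(28/3)x^3
D^2 f = -28x^2
D^3 f = -56x
matching coefficients of g against c_0 f + c_1 Df + … from the top degree down determines the c_i
solution: c_0 = 3/2, c_1 = -3/2, c_2 = -4, c_3 = -1

c_0 = 3/2, c_1 = -3/2, c_2 = -4, c_3 = -1


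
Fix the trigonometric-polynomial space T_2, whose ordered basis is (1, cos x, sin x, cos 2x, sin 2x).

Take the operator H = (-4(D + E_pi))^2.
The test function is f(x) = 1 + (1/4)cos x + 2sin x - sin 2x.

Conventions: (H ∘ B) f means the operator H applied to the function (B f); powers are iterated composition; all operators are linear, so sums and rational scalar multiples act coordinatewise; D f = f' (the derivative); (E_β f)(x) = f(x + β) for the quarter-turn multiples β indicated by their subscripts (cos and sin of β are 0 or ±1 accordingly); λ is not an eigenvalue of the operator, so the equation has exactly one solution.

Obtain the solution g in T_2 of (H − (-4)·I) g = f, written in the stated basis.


write g with unknown coordinates in the stated basis and equate coefficients in (H − (-4)·I) g = f
solving from the highest basis element down gives g = 1/20 + (1/16)cos x + (4/377)cos 2x + (11/1508)sin 2x
check: H g = 4/5 + 2sin x - (16/377)cos 2x - (388/377)sin 2x
so H g − (-4)·g = 1 + (1/4)cos x + 2sin x - sin 2x = f ✓

the result is g(x) = 1/20 + (1/16)cos x + (4/377)cos 2x + (11/1508)sin 2x


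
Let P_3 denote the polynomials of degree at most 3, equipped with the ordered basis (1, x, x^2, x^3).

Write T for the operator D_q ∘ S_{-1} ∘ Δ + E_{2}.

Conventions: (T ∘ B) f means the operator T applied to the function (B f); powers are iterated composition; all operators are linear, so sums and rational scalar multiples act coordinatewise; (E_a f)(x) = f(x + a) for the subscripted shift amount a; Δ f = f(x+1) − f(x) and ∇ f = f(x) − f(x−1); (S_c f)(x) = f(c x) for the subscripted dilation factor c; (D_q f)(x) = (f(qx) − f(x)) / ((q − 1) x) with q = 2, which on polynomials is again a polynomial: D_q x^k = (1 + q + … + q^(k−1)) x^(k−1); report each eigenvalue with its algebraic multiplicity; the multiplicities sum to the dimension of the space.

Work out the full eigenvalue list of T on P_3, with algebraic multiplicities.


λ = 1 (multiplicity 4)

image of 1: 1
image of x: x + 2
image of x^2: x^2 + 4x + 2
image of x^3: x^3 + 6x^2 + 21x + 5
the matrix is upper triangular; its diagonal is (1, 1, 1, 1)
for a triangular matrix the eigenvalues are the diagonal entries, with algebraic multiplicity their repetition count


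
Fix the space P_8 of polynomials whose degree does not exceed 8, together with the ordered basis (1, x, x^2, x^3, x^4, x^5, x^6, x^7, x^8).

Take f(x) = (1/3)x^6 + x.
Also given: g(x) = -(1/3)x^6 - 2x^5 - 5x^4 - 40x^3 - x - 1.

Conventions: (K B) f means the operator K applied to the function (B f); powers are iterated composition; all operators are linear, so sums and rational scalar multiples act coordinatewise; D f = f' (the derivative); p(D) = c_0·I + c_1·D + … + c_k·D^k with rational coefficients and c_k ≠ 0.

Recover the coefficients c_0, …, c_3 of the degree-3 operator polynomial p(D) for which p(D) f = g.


D^0 f = (1/3)x^6 + x
D^1 f = 2x^5 + 1
D^2 f = 10x^4
D^3 f = 40x^3
matching coefficients of g against c_0 f + c_1 Df + … from the top degree down determines the c_i
solution: c_0 = -1, c_1 = -1, c_2 = -1/2, c_3 = -1

p(D) = -I − D − (1/2)·D^2 − D^3, i.e. c_0 = -1, c_1 = -1, c_2 = -1/2, c_3 = -1


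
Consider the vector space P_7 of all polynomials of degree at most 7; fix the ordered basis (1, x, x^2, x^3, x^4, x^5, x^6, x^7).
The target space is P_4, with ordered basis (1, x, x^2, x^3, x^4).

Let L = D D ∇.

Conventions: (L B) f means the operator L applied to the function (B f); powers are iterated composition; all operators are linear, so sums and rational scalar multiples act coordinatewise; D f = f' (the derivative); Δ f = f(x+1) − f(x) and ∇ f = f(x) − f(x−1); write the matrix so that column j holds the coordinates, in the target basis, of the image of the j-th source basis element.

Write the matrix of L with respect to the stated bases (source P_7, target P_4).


the matrix is [[0, 0, 0, 6, -12, 20, -30, 42]; [0, 0, 0, 0, 24, -60, 120, -210]; [0, 0, 0, 0, 0, 60, -180, 420]; [0, 0, 0, 0, 0, 0, 120, -420]; [0, 0, 0, 0, 0, 0, 0, 210]] (rows listed top to bottom)

image of 1: 0
image of x: 0
image of x^2: 0
image of x^3: 6
image of x^4: 24x - 12
image of x^5: 60x^2 - 60x + 20
image of x^6: 120x^3 - 180x^2 + 120x - 30
image of x^7: 210x^4 - 420x^3 + 420x^2 - 210x + 42
each image's coordinates form column j of the matrix


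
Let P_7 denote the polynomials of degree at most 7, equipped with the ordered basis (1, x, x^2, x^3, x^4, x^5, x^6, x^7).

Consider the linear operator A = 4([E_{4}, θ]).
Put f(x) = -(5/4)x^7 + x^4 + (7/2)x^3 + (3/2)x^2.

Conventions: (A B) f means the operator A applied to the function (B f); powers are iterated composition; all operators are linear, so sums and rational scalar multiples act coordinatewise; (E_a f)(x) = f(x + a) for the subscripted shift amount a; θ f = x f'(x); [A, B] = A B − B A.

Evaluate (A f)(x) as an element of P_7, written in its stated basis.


θ f = -(35/4)x^7 + 4x^4 + (21/2)x^3 + 3x^2
E_{4} θ f = -(35/4)x^7 - 245x^6 - 2940x^5 - 19596x^4 - (156651/2)x^3 - 187647x^2 - 249328x - 141616
E_{4} f = -(5/4)x^7 - 35x^6 - 420x^5 - 2799x^4 - (22361/2)x^3 - (53481/2)x^2 - 35404x - 19976
θ E_{4} f = -(35/4)x^7 - 210x^6 - 2100x^5 - 11196x^4 - (67083/2)x^3 - 53481x^2 - 35404x
[E_{4}, θ] f = -35x^6 - 840x^5 - 8400x^4 - 44784x^3 - 134166x^2 - 213924x - 141616
(4([E_{4}, θ])) f = -140x^6 - 3360x^5 - 33600x^4 - 179136x^3 - 536664x^2 - 855696x - 566464

the image equals g(x) = -140x^6 - 3360x^5 - 33600x^4 - 179136x^3 - 536664x^2 - 855696x - 566464


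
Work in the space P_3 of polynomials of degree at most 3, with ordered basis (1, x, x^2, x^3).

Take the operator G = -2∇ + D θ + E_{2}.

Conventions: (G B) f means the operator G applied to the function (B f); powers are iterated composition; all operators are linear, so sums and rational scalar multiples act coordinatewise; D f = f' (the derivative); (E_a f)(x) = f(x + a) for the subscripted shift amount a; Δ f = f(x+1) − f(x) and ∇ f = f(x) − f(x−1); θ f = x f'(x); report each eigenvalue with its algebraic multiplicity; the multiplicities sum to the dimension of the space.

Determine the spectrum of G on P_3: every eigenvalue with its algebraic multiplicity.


image of 1: 1
image of x: x + 1
image of x^2: x^2 + 4x + 6
image of x^3: x^3 + 9x^2 + 18x + 6
the matrix is upper triangular; its diagonal is (1, 1, 1, 1)
for a triangular matrix the eigenvalues are the diagonal entries, with algebraic multiplicity their repetition count

λ = 1 (multiplicity 4)


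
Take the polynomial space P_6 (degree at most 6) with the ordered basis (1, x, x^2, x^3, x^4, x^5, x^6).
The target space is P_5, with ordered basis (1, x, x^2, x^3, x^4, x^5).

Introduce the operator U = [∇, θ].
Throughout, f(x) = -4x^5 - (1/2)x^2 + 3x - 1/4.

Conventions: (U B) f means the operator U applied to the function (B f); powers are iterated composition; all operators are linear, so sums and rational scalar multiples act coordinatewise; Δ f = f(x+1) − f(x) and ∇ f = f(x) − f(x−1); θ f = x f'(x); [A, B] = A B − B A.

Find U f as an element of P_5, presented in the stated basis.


the result is g(x) = -20x^4 + 80x^3 - 120x^2 + 79x - 16

θ f = -20x^5 - x^2 + 3x
∇ θ f = -100x^4 + 200x^3 - 200x^2 + 98x - 16
∇ f = -20x^4 + 40x^3 - 40x^2 + 19x - 1/2
θ ∇ f = -80x^4 + 120x^3 - 80x^2 + 19x
[∇, θ] f = -20x^4 + 80x^3 - 120x^2 + 79x - 16


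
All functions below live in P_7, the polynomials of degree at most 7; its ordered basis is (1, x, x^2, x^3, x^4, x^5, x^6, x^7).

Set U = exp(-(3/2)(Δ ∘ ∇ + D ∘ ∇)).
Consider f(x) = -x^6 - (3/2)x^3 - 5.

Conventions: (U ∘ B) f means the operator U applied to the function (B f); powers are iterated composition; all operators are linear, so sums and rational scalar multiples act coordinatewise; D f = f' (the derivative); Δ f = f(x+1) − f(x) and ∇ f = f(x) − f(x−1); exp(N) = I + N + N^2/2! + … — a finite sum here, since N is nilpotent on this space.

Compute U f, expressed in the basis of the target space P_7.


the image equals g(x) = -x^6 + 90x^4 - (183/2)x^3 - 1485x^2 + 1602x + 8911/4

order-1 term: 90x^4 - 90x^3 + 135x^2 - 18x + 21/4
order-2 term: -1620x^2 + 1620x - 2025/2
order-3 term: 3240
the series for exp(-(3/2)(Δ ∘ ∇ + D ∘ ∇)) f terminates at order 3
exp(-(3/2)(Δ ∘ ∇ + D ∘ ∇)) f = -x^6 + 90x^4 - (183/2)x^3 - 1485x^2 + 1602x + 8911/4


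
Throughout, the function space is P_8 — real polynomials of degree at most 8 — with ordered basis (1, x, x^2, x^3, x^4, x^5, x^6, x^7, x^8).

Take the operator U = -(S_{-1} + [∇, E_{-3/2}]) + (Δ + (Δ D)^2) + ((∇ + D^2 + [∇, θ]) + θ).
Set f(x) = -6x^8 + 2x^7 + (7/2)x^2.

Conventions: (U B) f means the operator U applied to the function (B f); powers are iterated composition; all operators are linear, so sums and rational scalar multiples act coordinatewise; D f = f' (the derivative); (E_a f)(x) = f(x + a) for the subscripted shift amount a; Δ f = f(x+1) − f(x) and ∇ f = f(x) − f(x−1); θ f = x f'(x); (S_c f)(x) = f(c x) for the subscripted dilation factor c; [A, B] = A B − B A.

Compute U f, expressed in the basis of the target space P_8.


S_{-1} f = -6x^8 - 2x^7 + (7/2)x^2
E_{-3/2} f = -6x^8 + 74x^7 - 399x^6 + (2457/2)x^5 - (4725/2)x^4 + (23247/8)x^3 - (35665/16)x^2 + (31011/32)x - 23049/128
∇ E_{-3/2} f = -48x^7 + 686x^6 - 4284x^5 + (30275/2)x^4 - 32641x^3 + (343077/8)x^2 - (126913/4)x + 325569/32
∇ f = -48x^7 + 182x^6 - 378x^5 + 490x^4 - 406x^3 + 210x^2 - 55x + 9/2
E_{-3/2} ∇ f = -48x^7 + 686x^6 - 4284x^5 + (30275/2)x^4 - 32641x^3 + (343077/8)x^2 - (126913/4)x + 325569/32
[∇, E_{-3/2}] f = 0
(S_{-1} + [∇, E_{-3/2}]) f = -6x^8 - 2x^7 + (7/2)x^2
(-(S_{-1} + [∇, E_{-3/2}])) f = 6x^8 + 2x^7 - (7/2)x^2
Δ f = -48x^7 - 154x^6 - 294x^5 - 350x^4 - 266x^3 - 126x^2 - 27x - 1/2
D f = -48x^7 + 14x^6 + 7x
Δ D f = -336x^6 - 924x^5 - 1470x^4 - 1400x^3 - 798x^2 - 252x - 27
D (Δ D) f = -2016x^5 - 4620x^4 - 5880x^3 - 4200x^2 - 1596x - 252
Δ D (Δ D) f = -10080x^4 - 38640x^3 - 65520x^2 - 54600x - 18312
(Δ + (Δ D)^2) f = -48x^7 - 154x^6 - 294x^5 - 10430x^4 - 38906x^3 - 65646x^2 - 54627x - 36625/2
∇ f = -48x^7 + 182x^6 - 378x^5 + 490x^4 - 406x^3 + 210x^2 - 55x + 9/2
D f = -48x^7 + 14x^6 + 7x
D D f = -336x^6 + 84x^5 + 7
θ f = -48x^8 + 14x^7 + 7x^2
∇ θ f = -384x^7 + 1442x^6 - 2982x^5 + 3850x^4 - 3178x^3 + 1638x^2 - 468x + 55
∇ f = -48x^7 + 182x^6 - 378x^5 + 490x^4 - 406x^3 + 210x^2 - 55x + 9/2
θ ∇ f = -336x^7 + 1092x^6 - 1890x^5 + 1960x^4 - 1218x^3 + 420x^2 - 55x
[∇, θ] f = -48x^7 + 350x^6 - 1092x^5 + 1890x^4 - 1960x^3 + 1218x^2 - 413x + 55
(∇ + D^2 + [∇, θ]) f = -96x^7 + 196x^6 - 1386x^5 + 2380x^4 - 2366x^3 + 1428x^2 - 468x + 133/2
θ f = -48x^8 + 14x^7 + 7x^2
((∇ + D^2 + [∇, θ]) + θ) f = -48x^8 - 82x^7 + 196x^6 - 1386x^5 + 2380x^4 - 2366x^3 + 1435x^2 - 468x + 133/2
(-(S_{-1} + [∇, E_{-3/2}]) + (Δ + (Δ D)^2) + ((∇ + D^2 + [∇, θ]) + θ)) f = -42x^8 - 128x^7 + 42x^6 - 1680x^5 - 8050x^4 - 41272x^3 - (128429/2)x^2 - 55095x - 18246

g(x) = -42x^8 - 128x^7 + 42x^6 - 1680x^5 - 8050x^4 - 41272x^3 - (128429/2)x^2 - 55095x - 18246


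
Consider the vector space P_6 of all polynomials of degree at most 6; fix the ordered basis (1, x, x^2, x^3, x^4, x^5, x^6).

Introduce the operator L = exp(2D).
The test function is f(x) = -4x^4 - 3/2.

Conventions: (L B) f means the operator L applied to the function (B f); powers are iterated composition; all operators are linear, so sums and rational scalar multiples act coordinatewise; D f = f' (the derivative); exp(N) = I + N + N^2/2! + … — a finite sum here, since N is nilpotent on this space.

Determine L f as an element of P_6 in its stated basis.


order-1 term: -32x^3
order-2 term: -96x^2
order-3 term: -128x
order-4 term: -64
the series for exp(2D) f terminates at order 4
exp(2D) f = -4x^4 - 32x^3 - 96x^2 - 128x - 131/2

the image equals g(x) = -4x^4 - 32x^3 - 96x^2 - 128x - 131/2


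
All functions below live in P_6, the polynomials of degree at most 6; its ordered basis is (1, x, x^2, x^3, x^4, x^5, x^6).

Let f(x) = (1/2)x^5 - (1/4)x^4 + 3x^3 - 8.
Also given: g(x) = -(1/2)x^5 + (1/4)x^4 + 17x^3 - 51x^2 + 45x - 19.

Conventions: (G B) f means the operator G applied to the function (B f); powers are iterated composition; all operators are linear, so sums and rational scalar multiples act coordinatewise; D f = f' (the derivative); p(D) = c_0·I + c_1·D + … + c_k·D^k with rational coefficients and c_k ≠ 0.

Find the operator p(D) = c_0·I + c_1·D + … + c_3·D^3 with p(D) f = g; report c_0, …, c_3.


D^0 f = (1/2)x^5 - (1/4)x^4 + 3x^3 - 8
D^1 f = (5/2)x^4 - x^3 + 9x^2
D^2 f = 10x^3 - 3x^2 + 18x
D^3 f = 30x^2 - 6x + 18
matching coefficients of g against c_0 f + c_1 Df + … from the top degree down determines the c_i
solution: c_0 = -1, c_1 = 0, c_2 = 2, c_3 = -3/2

c_0 = -1, c_1 = 0, c_2 = 2, c_3 = -3/2


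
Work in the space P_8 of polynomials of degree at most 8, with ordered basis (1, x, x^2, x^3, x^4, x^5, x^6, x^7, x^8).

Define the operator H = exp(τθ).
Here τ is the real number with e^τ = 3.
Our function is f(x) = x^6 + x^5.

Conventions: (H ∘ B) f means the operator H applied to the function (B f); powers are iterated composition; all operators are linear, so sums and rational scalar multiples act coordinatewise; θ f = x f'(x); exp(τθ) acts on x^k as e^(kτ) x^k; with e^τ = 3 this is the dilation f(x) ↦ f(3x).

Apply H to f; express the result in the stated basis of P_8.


the image equals g(x) = 729x^6 + 243x^5

exp(τθ) x^k = e^(kτ) x^k; with e^τ = 3 this sends x^k to 3^k x^k
x^5 ↦ 243 x^5
x^6 ↦ 729 x^6
applying this coordinatewise to f: exp(τθ) f = 729x^6 + 243x^5


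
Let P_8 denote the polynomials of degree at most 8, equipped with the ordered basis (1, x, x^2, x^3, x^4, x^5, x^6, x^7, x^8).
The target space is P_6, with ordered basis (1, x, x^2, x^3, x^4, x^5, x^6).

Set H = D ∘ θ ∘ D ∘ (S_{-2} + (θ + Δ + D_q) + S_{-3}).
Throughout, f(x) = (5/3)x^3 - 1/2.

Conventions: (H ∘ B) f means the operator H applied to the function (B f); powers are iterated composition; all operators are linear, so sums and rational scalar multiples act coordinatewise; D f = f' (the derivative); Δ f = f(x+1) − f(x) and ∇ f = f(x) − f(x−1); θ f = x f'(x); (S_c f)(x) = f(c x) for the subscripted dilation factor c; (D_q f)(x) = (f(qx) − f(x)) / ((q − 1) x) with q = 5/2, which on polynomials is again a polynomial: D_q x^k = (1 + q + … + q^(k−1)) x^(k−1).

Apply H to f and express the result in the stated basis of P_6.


S_{-2} f = -(40/3)x^3 - 1/2
θ f = 5x^3
Δ f = 5x^2 + 5x + 5/3
D_q f = (65/4)x^2
(θ + Δ + D_q) f = 5x^3 + (85/4)x^2 + 5x + 5/3
S_{-3} f = -45x^3 - 1/2
(S_{-2} + (θ + Δ + D_q) + S_{-3}) f = -(160/3)x^3 + (85/4)x^2 + 5x + 2/3
D (S_{-2} + (θ + Δ + D_q) + S_{-3}) f = -160x^2 + (85/2)x + 5
θ D (S_{-2} + (θ + Δ + D_q) + S_{-3}) f = -320x^2 + (85/2)x
D θ D (S_{-2} + (θ + Δ + D_q) + S_{-3}) f = -640x + 85/2

the result is g(x) = -640x + 85/2


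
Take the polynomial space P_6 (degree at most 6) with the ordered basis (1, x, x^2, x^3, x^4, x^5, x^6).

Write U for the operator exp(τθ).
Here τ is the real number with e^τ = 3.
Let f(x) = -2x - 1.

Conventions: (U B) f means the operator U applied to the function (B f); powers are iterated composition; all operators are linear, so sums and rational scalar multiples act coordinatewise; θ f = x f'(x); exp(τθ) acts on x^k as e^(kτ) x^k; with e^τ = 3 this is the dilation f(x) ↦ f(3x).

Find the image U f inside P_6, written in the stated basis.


the image equals g(x) = -6x - 1

exp(τθ) x^k = e^(kτ) x^k; with e^τ = 3 this sends x^k to 3^k x^k
x ↦ 3 x
applying this coordinatewise to f: exp(τθ) f = -6x - 1


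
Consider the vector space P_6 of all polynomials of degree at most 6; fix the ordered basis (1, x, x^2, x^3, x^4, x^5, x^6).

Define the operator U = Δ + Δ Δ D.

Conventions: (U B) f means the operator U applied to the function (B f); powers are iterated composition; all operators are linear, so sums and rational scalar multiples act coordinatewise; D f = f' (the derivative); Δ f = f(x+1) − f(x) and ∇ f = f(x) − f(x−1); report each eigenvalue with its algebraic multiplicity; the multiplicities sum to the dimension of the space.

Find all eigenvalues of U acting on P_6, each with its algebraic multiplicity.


λ = 0 (multiplicity 7)

image of 1: 0
image of x: 1
image of x^2: 2x + 1
image of x^3: 3x^2 + 3x + 7
image of x^4: 4x^3 + 6x^2 + 28x + 25
image of x^5: 5x^4 + 10x^3 + 70x^2 + 125x + 71
image of x^6: 6x^5 + 15x^4 + 140x^3 + 375x^2 + 426x + 181
the matrix is upper triangular; its diagonal is (0, 0, 0, 0, 0, 0, 0)
for a triangular matrix the eigenvalues are the diagonal entries, with algebraic multiplicity their repetition count


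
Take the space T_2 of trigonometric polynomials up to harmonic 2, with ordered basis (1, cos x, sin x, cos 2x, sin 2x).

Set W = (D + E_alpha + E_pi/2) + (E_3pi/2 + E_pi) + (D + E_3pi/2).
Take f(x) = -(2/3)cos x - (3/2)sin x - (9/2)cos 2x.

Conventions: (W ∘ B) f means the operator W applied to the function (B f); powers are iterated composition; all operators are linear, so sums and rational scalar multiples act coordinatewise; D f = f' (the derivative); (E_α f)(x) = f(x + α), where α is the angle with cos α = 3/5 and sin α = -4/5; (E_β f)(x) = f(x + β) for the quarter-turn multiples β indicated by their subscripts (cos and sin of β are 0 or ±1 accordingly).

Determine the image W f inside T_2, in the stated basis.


D f = -(3/2)cos x + (2/3)sin x + 9sin 2x
E_alpha f = (4/5)cos x - (43/30)sin x + (63/50)cos 2x - (108/25)sin 2x
E_pi/2 f = -(3/2)cos x + (2/3)sin x + (9/2)cos 2x
(D + E_alpha + E_pi/2) f = -(11/5)cos x - (1/10)sin x + (144/25)cos 2x + (117/25)sin 2x
E_3pi/2 f = (3/2)cos x - (2/3)sin x + (9/2)cos 2x
E_pi f = (2/3)cos x + (3/2)sin x - (9/2)cos 2x
(E_3pi/2 + E_pi) f = (13/6)cos x + (5/6)sin x
D f = -(3/2)cos x + (2/3)sin x + 9sin 2x
E_3pi/2 f = (3/2)cos x - (2/3)sin x + (9/2)cos 2x
(D + E_3pi/2) f = (9/2)cos 2x + 9sin 2x
((D + E_alpha + E_pi/2) + (E_3pi/2 + E_pi) + (D + E_3pi/2)) f = -(1/30)cos x + (11/15)sin x + (513/50)cos 2x + (342/25)sin 2x

the image equals g(x) = -(1/30)cos x + (11/15)sin x + (513/50)cos 2x + (342/25)sin 2x


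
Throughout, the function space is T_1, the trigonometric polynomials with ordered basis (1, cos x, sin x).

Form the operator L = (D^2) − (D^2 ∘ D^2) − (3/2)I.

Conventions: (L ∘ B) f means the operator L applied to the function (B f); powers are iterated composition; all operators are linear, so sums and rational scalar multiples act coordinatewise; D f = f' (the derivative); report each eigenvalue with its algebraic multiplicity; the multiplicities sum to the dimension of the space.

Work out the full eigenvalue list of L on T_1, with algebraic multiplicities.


λ = -7/2 (multiplicity 2), λ = -3/2 (multiplicity 1)

image of 1: -3/2
image of cos x: -(7/2)cos x
image of sin x: -(7/2)sin x
the matrix is diagonal; its diagonal is (-3/2, -7/2, -7/2)
for a triangular matrix the eigenvalues are the diagonal entries, with algebraic multiplicity their repetition count


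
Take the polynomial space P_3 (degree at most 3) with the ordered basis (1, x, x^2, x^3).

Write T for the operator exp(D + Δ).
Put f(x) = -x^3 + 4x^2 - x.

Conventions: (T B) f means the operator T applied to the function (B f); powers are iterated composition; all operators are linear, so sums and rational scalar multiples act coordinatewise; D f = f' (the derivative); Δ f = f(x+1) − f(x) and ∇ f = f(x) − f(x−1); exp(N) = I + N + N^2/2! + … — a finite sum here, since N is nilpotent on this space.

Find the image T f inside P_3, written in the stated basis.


the image equals g(x) = -x^3 - 2x^2 + 3

order-1 term: -6x^2 + 13x + 1
order-2 term: -12x + 10
order-3 term: -8
the series for exp(D + Δ) f terminates at order 3
exp(D + Δ) f = -x^3 - 2x^2 + 3


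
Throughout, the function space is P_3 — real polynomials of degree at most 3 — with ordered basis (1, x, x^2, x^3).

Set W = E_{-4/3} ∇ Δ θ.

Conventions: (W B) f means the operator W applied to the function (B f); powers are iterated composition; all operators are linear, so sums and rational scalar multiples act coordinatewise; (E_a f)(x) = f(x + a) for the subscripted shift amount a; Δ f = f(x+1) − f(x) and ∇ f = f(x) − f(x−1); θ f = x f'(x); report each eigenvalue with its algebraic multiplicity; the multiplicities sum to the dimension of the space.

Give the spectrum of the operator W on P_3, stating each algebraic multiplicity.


λ = 0 (multiplicity 4)

image of 1: 0
image of x: 0
image of x^2: 4
image of x^3: 18x - 24
the matrix is upper triangular; its diagonal is (0, 0, 0, 0)
for a triangular matrix the eigenvalues are the diagonal entries, with algebraic multiplicity their repetition count


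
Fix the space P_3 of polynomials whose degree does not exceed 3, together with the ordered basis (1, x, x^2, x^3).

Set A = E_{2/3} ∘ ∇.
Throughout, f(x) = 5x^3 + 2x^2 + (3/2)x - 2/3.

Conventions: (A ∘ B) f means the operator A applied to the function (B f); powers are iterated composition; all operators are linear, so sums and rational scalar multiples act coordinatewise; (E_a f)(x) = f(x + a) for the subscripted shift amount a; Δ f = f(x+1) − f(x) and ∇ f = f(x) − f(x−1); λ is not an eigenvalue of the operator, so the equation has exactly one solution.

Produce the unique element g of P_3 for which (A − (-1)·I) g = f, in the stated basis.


write g with unknown coordinates in the stated basis and equate coefficients in (A − (-1)·I) g = f
solving from the highest basis element down gives g = 5x^3 - 13x^2 + (45/2)x - 41/2
check: A g = 15x^2 - 21x + 119/6
so A g − (-1)·g = 5x^3 + 2x^2 + (3/2)x - 2/3 = f ✓

g(x) = 5x^3 - 13x^2 + (45/2)x - 41/2


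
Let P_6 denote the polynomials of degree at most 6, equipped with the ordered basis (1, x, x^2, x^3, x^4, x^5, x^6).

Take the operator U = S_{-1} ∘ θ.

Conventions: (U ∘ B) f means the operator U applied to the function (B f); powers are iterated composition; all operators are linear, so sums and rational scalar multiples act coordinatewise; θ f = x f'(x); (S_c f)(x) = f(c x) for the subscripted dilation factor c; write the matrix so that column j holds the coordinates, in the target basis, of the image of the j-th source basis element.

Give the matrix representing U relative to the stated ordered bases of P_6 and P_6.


the matrix is [[0, 0, 0, 0, 0, 0, 0]; [0, -1, 0, 0, 0, 0, 0]; [0, 0, 2, 0, 0, 0, 0]; [0, 0, 0, -3, 0, 0, 0]; [0, 0, 0, 0, 4, 0, 0]; [0, 0, 0, 0, 0, -5, 0]; [0, 0, 0, 0, 0, 0, 6]] (rows listed top to bottom)

image of 1: 0
image of x: -x
image of x^2: 2x^2
image of x^3: -3x^3
image of x^4: 4x^4
image of x^5: -5x^5
image of x^6: 6x^6
each image's coordinates form column j of the matrix


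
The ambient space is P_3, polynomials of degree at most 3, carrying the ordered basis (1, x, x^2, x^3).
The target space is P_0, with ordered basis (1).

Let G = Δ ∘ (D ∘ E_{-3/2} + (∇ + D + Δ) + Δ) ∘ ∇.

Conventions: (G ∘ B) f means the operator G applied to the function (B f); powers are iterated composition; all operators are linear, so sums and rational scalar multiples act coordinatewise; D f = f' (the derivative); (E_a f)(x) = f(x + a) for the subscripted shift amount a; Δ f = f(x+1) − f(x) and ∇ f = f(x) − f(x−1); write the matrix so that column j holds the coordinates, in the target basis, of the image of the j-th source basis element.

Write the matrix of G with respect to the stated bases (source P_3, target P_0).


image of 1: 0
image of x: 0
image of x^2: 0
image of x^3: 30
each image's coordinates form column j of the matrix

the matrix is [[0, 0, 0, 30]] (rows listed top to bottom)


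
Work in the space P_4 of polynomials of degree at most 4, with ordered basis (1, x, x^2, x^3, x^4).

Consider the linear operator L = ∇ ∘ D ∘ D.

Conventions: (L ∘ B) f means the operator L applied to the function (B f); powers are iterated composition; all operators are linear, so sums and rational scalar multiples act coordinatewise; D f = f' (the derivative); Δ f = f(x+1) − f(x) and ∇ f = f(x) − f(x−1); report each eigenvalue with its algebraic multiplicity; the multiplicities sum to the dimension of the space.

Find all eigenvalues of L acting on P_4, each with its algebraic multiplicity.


image of 1: 0
image of x: 0
image of x^2: 0
image of x^3: 6
image of x^4: 24x - 12
the matrix is upper triangular; its diagonal is (0, 0, 0, 0, 0)
for a triangular matrix the eigenvalues are the diagonal entries, with algebraic multiplicity their repetition count

λ = 0 (multiplicity 5)


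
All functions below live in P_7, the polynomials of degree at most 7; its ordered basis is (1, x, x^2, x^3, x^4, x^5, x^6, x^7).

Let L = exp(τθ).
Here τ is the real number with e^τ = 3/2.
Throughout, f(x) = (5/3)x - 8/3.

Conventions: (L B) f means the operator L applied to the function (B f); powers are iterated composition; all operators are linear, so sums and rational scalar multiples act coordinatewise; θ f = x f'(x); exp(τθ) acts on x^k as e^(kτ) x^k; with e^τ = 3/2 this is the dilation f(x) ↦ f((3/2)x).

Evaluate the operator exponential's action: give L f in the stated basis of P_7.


exp(τθ) x^k = e^(kτ) x^k; with e^τ = 3/2 this sends x^k to (3/2)^k x^k
x ↦ 3/2 x
applying this coordinatewise to f: exp(τθ) f = (5/2)x - 8/3

g(x) = (5/2)x - 8/3


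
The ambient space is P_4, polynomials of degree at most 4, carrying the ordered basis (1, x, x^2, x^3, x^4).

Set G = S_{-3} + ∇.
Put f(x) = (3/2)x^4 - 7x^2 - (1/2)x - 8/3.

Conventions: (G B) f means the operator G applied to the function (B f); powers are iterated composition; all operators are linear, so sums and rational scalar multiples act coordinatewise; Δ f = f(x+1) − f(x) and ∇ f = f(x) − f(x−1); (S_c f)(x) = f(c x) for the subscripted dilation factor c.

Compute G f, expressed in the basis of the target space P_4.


S_{-3} f = (243/2)x^4 - 63x^2 + (3/2)x - 8/3
∇ f = 6x^3 - 9x^2 - 8x + 5
(S_{-3} + ∇) f = (243/2)x^4 + 6x^3 - 72x^2 - (13/2)x + 7/3

the result is g(x) = (243/2)x^4 + 6x^3 - 72x^2 - (13/2)x + 7/3


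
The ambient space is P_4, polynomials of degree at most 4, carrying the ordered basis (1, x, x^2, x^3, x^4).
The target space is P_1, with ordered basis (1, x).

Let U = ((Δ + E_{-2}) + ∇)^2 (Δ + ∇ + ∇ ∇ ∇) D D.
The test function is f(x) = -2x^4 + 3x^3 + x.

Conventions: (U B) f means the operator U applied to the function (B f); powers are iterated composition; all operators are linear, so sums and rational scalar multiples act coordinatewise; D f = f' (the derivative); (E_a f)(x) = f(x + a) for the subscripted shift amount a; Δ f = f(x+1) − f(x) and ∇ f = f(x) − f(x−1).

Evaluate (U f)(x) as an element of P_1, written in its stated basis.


the result is g(x) = -96x + 36

D f = -8x^3 + 9x^2 + 1
D D f = -24x^2 + 18x
Δ (D D) f = -48x - 6
∇ (D D) f = -48x + 42
∇ (D D) f = -48x + 42
∇ ∇ (D D) f = -48
∇ ∇ ∇ (D D) f = 0
(Δ + ∇ + ∇ ∇ ∇) (D D) f = -96x + 36
Δ (Δ + ∇ + ∇ ∇ ∇) (D D) f = -96
E_{-2} (Δ + ∇ + ∇ ∇ ∇) (D D) f = -96x + 228
(Δ + E_{-2}) (Δ + ∇ + ∇ ∇ ∇) (D D) f = -96x + 132
∇ (Δ + ∇ + ∇ ∇ ∇) (D D) f = -96
((Δ + E_{-2}) + ∇) (Δ + ∇ + ∇ ∇ ∇) (D D) f = -96x + 36
Δ ((Δ + E_{-2}) + ∇) (Δ + ∇ + ∇ ∇ ∇) (D D) f = -96
E_{-2} ((Δ + E_{-2}) + ∇) (Δ + ∇ + ∇ ∇ ∇) (D D) f = -96x + 228
(Δ + E_{-2}) ((Δ + E_{-2}) + ∇) (Δ + ∇ + ∇ ∇ ∇) (D D) f = -96x + 132
∇ ((Δ + E_{-2}) + ∇) (Δ + ∇ + ∇ ∇ ∇) (D D) f = -96
((Δ + E_{-2}) + ∇) ((Δ + E_{-2}) + ∇) (Δ + ∇ + ∇ ∇ ∇) (D D) f = -96x + 36


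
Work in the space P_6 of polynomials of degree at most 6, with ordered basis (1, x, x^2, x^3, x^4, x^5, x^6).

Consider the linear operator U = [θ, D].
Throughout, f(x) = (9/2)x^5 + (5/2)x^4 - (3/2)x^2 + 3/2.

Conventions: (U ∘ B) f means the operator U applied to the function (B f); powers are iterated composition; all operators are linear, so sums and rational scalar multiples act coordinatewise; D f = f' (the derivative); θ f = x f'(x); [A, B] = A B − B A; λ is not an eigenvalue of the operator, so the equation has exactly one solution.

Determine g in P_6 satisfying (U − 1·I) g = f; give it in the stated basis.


g(x) = -(9/2)x^5 + 20x^4 - 80x^3 + (483/2)x^2 - 483x + 963/2

write g with unknown coordinates in the stated basis and equate coefficients in (U − 1·I) g = f
solving from the highest basis element down gives g = -(9/2)x^5 + 20x^4 - 80x^3 + (483/2)x^2 - 483x + 963/2
check: U g = (45/2)x^4 - 80x^3 + 240x^2 - 483x + 483
so U g − 1·g = (9/2)x^5 + (5/2)x^4 - (3/2)x^2 + 3/2 = f ✓


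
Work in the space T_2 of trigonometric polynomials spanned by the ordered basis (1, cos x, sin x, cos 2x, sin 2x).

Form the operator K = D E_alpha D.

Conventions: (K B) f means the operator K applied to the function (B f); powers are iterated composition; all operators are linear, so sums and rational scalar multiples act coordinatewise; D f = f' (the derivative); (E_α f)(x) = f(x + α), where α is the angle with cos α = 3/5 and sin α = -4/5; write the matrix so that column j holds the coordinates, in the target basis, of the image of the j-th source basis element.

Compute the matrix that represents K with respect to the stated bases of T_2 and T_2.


image of 1: 0
image of cos x: -(3/5)cos x - (4/5)sin x
image of sin x: (4/5)cos x - (3/5)sin x
image of cos 2x: (28/25)cos 2x - (96/25)sin 2x
image of sin 2x: (96/25)cos 2x + (28/25)sin 2x
each image's coordinates form column j of the matrix

the matrix is [[0, 0, 0, 0, 0]; [0, -3/5, 4/5, 0, 0]; [0, -4/5, -3/5, 0, 0]; [0, 0, 0, 28/25, 96/25]; [0, 0, 0, -96/25, 28/25]] (rows listed top to bottom)


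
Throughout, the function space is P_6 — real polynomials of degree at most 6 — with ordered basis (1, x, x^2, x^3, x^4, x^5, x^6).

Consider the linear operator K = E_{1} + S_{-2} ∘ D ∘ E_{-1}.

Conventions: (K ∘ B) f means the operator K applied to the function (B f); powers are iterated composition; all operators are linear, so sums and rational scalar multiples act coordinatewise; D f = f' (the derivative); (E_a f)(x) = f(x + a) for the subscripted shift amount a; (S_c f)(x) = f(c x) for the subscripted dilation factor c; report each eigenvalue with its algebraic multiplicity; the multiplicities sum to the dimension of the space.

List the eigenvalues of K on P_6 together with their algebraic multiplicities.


λ = 1 (multiplicity 7)

image of 1: 1
image of x: x + 2
image of x^2: x^2 - 2x - 1
image of x^3: x^3 + 15x^2 + 15x + 4
image of x^4: x^4 - 28x^3 - 42x^2 - 20x - 3
image of x^5: x^5 + 85x^4 + 170x^3 + 130x^2 + 45x + 6
image of x^6: x^6 - 186x^5 - 465x^4 - 460x^3 - 225x^2 - 54x - 5
the matrix is upper triangular; its diagonal is (1, 1, 1, 1, 1, 1, 1)
for a triangular matrix the eigenvalues are the diagonal entries, with algebraic multiplicity their repetition count
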